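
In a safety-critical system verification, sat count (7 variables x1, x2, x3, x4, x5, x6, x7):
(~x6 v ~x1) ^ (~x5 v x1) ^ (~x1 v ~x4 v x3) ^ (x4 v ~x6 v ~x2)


CNF with 4 clauses over 7 vars (128 assignments).
An assignment satisfies CNF iff every clause has >=1 true literal.
Check each row (bits = x1,x2,x3,x4,x5,x6,x7; clause T/F shown):
  row 0 [0000000]: clauses=TTTT -> 1
  row 1 [0000001]: clauses=TTTT -> 1
  row 2 [0000010]: clauses=TTTT -> 1
  row 3 [0000011]: clauses=TTTT -> 1
  row 4 [0000100]: clauses=TFTT -> 0
  (every remaining row is evaluated the same way; all 128 results are listed next)
Full result column, 8 rows per line (x1,x2,x3,x4 fixed per line; x5,x6,x7 runs 000..111 left to right):
  rows 0-7 [x1,x2,x3,x4=0000]: 11110000  (ones: 4)
  rows 8-15 [x1,x2,x3,x4=0001]: 11110000  (ones: 4)
  rows 16-23 [x1,x2,x3,x4=0010]: 11110000  (ones: 4)
  rows 24-31 [x1,x2,x3,x4=0011]: 11110000  (ones: 4)
  rows 32-39 [x1,x2,x3,x4=0100]: 11000000  (ones: 2)
  rows 40-47 [x1,x2,x3,x4=0101]: 11110000  (ones: 4)
  rows 48-55 [x1,x2,x3,x4=0110]: 11000000  (ones: 2)
  rows 56-63 [x1,x2,x3,x4=0111]: 11110000  (ones: 4)
  rows 64-71 [x1,x2,x3,x4=1000]: 11001100  (ones: 4)
  rows 72-79 [x1,x2,x3,x4=1001]: 00000000  (ones: 0)
  rows 80-87 [x1,x2,x3,x4=1010]: 11001100  (ones: 4)
  rows 88-95 [x1,x2,x3,x4=1011]: 11001100  (ones: 4)
  rows 96-103 [x1,x2,x3,x4=1100]: 11001100  (ones: 4)
  rows 104-111 [x1,x2,x3,x4=1101]: 00000000  (ones: 0)
  rows 112-119 [x1,x2,x3,x4=1110]: 11001100  (ones: 4)
  rows 120-127 [x1,x2,x3,x4=1111]: 11001100  (ones: 4)
Satisfying assignments = 4+4+4+4+2+4+2+4+4+0+4+4+4+0+4+4 = 52

52


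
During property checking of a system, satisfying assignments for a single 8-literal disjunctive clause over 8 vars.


Step 1: Total=2^8=256
Step 2: Unsat when all 8 false: 2^0=1
Step 3: Sat=256-1=255

255


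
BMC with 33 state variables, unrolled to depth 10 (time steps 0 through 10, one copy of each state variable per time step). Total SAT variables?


BMC unrolls to depth k, creating one copy of each state var for steps 0..k.
Step count = 10 + 1 = 11 (steps 0 through 10)
Vars per step = 33
Total = 33 * 11 = 363

363


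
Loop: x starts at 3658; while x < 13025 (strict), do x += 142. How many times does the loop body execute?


Step 1: x goes from 3658 toward 13025 by 142; the body runs while x<13025, so iterations = ceil((bound-start)/step)
Step 2: Distance=9367
Step 3: ceil(9367/142)=66

66


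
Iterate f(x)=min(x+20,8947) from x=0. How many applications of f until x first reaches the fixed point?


Step 1: x=0, cap=8947, increment=20
Step 2: x grows by 20 each step until capped at 8947; fixed point is x=8947
Step 3: iterations = ceil(8947/20) = 448

448


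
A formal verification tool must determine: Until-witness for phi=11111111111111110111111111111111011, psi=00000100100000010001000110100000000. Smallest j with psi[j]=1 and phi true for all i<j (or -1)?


(phi U psi) at 0: need smallest j with psi[j]=1 and phi[i]=1 for all i in [0,j).
Scan from step 0:
  step 0: phi=1, psi=0 -> continue
  step 1: phi=1, psi=0 -> continue
  step 2: phi=1, psi=0 -> continue
  step 3: phi=1, psi=0 -> continue
  step 5: psi=1 and phi held for [0,5) -> witness found
Witness step = 5

5


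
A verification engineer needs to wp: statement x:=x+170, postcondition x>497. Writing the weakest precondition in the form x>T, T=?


Formula: wp(x:=E, P) = P[E/x] (substitute E for x in postcondition)
Step 1: Postcondition: x>497
Step 2: Substitute x+170 for x: x+170>497
Step 3: Solve for x: x > 497-170 = 327

327


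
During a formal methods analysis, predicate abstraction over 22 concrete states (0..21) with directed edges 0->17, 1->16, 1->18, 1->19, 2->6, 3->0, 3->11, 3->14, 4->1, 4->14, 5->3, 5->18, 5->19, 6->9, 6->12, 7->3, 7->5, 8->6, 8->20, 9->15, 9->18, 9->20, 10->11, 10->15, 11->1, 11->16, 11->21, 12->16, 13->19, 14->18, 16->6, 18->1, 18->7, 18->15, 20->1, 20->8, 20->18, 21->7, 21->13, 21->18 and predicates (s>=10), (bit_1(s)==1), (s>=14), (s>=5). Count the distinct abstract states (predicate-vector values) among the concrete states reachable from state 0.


BFS from 0:
Concrete reachable: {0, 17}
Abstract via predicates (s>=10), (bit_1(s)==1), (s>=14), (s>=5):
  (0,0,0,0) <- {0}
  (1,0,1,1) <- {17}
Distinct abstract states = 2

2


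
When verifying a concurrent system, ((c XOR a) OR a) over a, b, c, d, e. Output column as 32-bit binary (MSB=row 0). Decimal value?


Formula: ((c XOR a) OR a) over a, b, c, d, e (32 rows)
Evaluate each row (bits = a,b,c,d,e, MSB first):
  row 0 [00000]: ((0 XOR 0) OR 0) -> 0
  row 1 [00001]: ((0 XOR 0) OR 0) -> 0
  row 2 [00010]: ((0 XOR 0) OR 0) -> 0
  row 3 [00011]: ((0 XOR 0) OR 0) -> 0
  row 4 [00100]: ((1 XOR 0) OR 0) -> 1
  row 5 [00101]: ((1 XOR 0) OR 0) -> 1
  row 6 [00110]: ((1 XOR 0) OR 0) -> 1
  row 7 [00111]: ((1 XOR 0) OR 0) -> 1
  row 8 [01000]: ((0 XOR 0) OR 0) -> 0
  row 9 [01001]: ((0 XOR 0) OR 0) -> 0
  row 10 [01010]: ((0 XOR 0) OR 0) -> 0
  row 11 [01011]: ((0 XOR 0) OR 0) -> 0
  row 12 [01100]: ((1 XOR 0) OR 0) -> 1
  row 13 [01101]: ((1 XOR 0) OR 0) -> 1
  row 14 [01110]: ((1 XOR 0) OR 0) -> 1
  row 15 [01111]: ((1 XOR 0) OR 0) -> 1
  row 16 [10000]: ((0 XOR 1) OR 1) -> 1
  row 17 [10001]: ((0 XOR 1) OR 1) -> 1
  row 18 [10010]: ((0 XOR 1) OR 1) -> 1
  row 19 [10011]: ((0 XOR 1) OR 1) -> 1
  row 20 [10100]: ((1 XOR 1) OR 1) -> 1
  row 21 [10101]: ((1 XOR 1) OR 1) -> 1
  row 22 [10110]: ((1 XOR 1) OR 1) -> 1
  row 23 [10111]: ((1 XOR 1) OR 1) -> 1
  row 24 [11000]: ((0 XOR 1) OR 1) -> 1
  row 25 [11001]: ((0 XOR 1) OR 1) -> 1
  row 26 [11010]: ((0 XOR 1) OR 1) -> 1
  row 27 [11011]: ((0 XOR 1) OR 1) -> 1
  row 28 [11100]: ((1 XOR 1) OR 1) -> 1
  row 29 [11101]: ((1 XOR 1) OR 1) -> 1
  row 30 [11110]: ((1 XOR 1) OR 1) -> 1
  row 31 [11111]: ((1 XOR 1) OR 1) -> 1
Full result column, 4 rows per line (a,b,c fixed per line; d,e runs 00..11 left to right):
  rows 0-3 [a,b,c=000]: 0000  = hex 0
  rows 4-7 [a,b,c=001]: 1111  = hex F
  rows 8-11 [a,b,c=010]: 0000  = hex 0
  rows 12-15 [a,b,c=011]: 1111  = hex F
  rows 16-19 [a,b,c=100]: 1111  = hex F
  rows 20-23 [a,b,c=101]: 1111  = hex F
  rows 24-27 [a,b,c=110]: 1111  = hex F
  rows 28-31 [a,b,c=111]: 1111  = hex F
Output column (row 0 .. row 31) = 00001111000011111111111111111111
Output column grouped in 4s = 0000 1111 0000 1111 1111 1111 1111 1111 = 0x0F0FFFFF
Convert to decimal digit by digit (value = value*16 + digit):
  0 -> 0
  0*16 + 15 (F) = 15
  15*16 + 0 = 240
  240*16 + 15 (F) = 3855
  3855*16 + 15 (F) = 61695
  61695*16 + 15 (F) = 987135
  987135*16 + 15 (F) = 15794175
  15794175*16 + 15 (F) = 252706815
Decimal = 252706815

252706815


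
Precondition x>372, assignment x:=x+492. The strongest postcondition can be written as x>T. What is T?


Formula: sp(P, x:=E) = exists old_x. (x = E[old_x/x]) AND P[old_x/x] (old_x is the value of x before the assignment; eliminate old_x by solving x = E[old_x/x] for old_x)
Step 1: Precondition P: x>372, i.e. old_x > 372
Step 2: Assignment gives x = old_x + 492, so old_x = x - 492
Step 3: Substitute into P: x - 492 > 372
Step 4: Simplify: x > 372+492 = 864

864


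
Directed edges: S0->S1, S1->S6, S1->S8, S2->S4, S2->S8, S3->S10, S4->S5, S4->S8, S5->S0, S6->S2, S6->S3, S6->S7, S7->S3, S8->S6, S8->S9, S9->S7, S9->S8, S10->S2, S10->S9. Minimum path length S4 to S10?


BFS layer-by-layer from S4:
  dist 0: {S4}
  dist 1: {S5, S8}
  dist 2: {S0, S6, S9}
  dist 3: {S1, S2, S3, S7}
  dist 4: {S10}
  -> S10 reached at distance 4
Shortest path length = 4

4


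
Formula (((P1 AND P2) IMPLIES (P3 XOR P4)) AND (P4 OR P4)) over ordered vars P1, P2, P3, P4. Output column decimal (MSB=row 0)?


Formula: (((P1 AND P2) IMPLIES (P3 XOR P4)) AND (P4 OR P4)) over P1, P2, P3, P4 (16 rows)
Evaluate each row (bits = P1,P2,P3,P4, MSB first):
  row 0 [0000]: (((0 AND 0) IMPLIES (0 XOR 0)) AND (0 OR 0)) -> 0
  row 1 [0001]: (((0 AND 0) IMPLIES (0 XOR 1)) AND (1 OR 1)) -> 1
  row 2 [0010]: (((0 AND 0) IMPLIES (1 XOR 0)) AND (0 OR 0)) -> 0
  row 3 [0011]: (((0 AND 0) IMPLIES (1 XOR 1)) AND (1 OR 1)) -> 1
  row 4 [0100]: (((0 AND 1) IMPLIES (0 XOR 0)) AND (0 OR 0)) -> 0
  row 5 [0101]: (((0 AND 1) IMPLIES (0 XOR 1)) AND (1 OR 1)) -> 1
  row 6 [0110]: (((0 AND 1) IMPLIES (1 XOR 0)) AND (0 OR 0)) -> 0
  row 7 [0111]: (((0 AND 1) IMPLIES (1 XOR 1)) AND (1 OR 1)) -> 1
  row 8 [1000]: (((1 AND 0) IMPLIES (0 XOR 0)) AND (0 OR 0)) -> 0
  row 9 [1001]: (((1 AND 0) IMPLIES (0 XOR 1)) AND (1 OR 1)) -> 1
  row 10 [1010]: (((1 AND 0) IMPLIES (1 XOR 0)) AND (0 OR 0)) -> 0
  row 11 [1011]: (((1 AND 0) IMPLIES (1 XOR 1)) AND (1 OR 1)) -> 1
  row 12 [1100]: (((1 AND 1) IMPLIES (0 XOR 0)) AND (0 OR 0)) -> 0
  row 13 [1101]: (((1 AND 1) IMPLIES (0 XOR 1)) AND (1 OR 1)) -> 1
  row 14 [1110]: (((1 AND 1) IMPLIES (1 XOR 0)) AND (0 OR 0)) -> 0
  row 15 [1111]: (((1 AND 1) IMPLIES (1 XOR 1)) AND (1 OR 1)) -> 0
Full result column, 4 rows per line (P1,P2 fixed per line; P3,P4 runs 00..11 left to right):
  rows 0-3 [P1,P2=00]: 0101  = hex 5
  rows 4-7 [P1,P2=01]: 0101  = hex 5
  rows 8-11 [P1,P2=10]: 0101  = hex 5
  rows 12-15 [P1,P2=11]: 0100  = hex 4
Output column (row 0 .. row 15) = 0101010101010100
Output column grouped in 4s = 0101 0101 0101 0100 = 0x5554
Convert to decimal digit by digit (value = value*16 + digit):
  5 -> 5
  5*16 + 5 = 85
  85*16 + 5 = 1365
  1365*16 + 4 = 21844
Decimal = 21844

21844


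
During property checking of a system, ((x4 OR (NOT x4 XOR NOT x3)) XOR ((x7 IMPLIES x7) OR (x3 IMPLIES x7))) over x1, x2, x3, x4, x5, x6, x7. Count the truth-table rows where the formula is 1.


Formula: ((x4 OR (NOT x4 XOR NOT x3)) XOR ((x7 IMPLIES x7) OR (x3 IMPLIES x7))) over 7 vars (128 rows)
Evaluate each row (x1, x2, x3, x4, x5, x6, x7 as bits, MSB first):
  row 0 [0000000]: ((0 OR (NOT 0 XOR NOT 0)) XOR ((0 IMPLIES 0) OR (0 IMPLIES 0))) -> 1
  row 1 [0000001]: ((0 OR (NOT 0 XOR NOT 0)) XOR ((1 IMPLIES 1) OR (0 IMPLIES 1))) -> 1
  row 2 [0000010]: ((0 OR (NOT 0 XOR NOT 0)) XOR ((0 IMPLIES 0) OR (0 IMPLIES 0))) -> 1
  row 3 [0000011]: ((0 OR (NOT 0 XOR NOT 0)) XOR ((1 IMPLIES 1) OR (0 IMPLIES 1))) -> 1
  row 4 [0000100]: ((0 OR (NOT 0 XOR NOT 0)) XOR ((0 IMPLIES 0) OR (0 IMPLIES 0))) -> 1
  (every remaining row is evaluated the same way; all 128 results are listed next)
Full result column, 8 rows per line (x1,x2,x3,x4 fixed per line; x5,x6,x7 runs 000..111 left to right):
  rows 0-7 [x1,x2,x3,x4=0000]: 11111111  (ones: 8)
  rows 8-15 [x1,x2,x3,x4=0001]: 00000000  (ones: 0)
  rows 16-23 [x1,x2,x3,x4=0010]: 00000000  (ones: 0)
  rows 24-31 [x1,x2,x3,x4=0011]: 00000000  (ones: 0)
  rows 32-39 [x1,x2,x3,x4=0100]: 11111111  (ones: 8)
  rows 40-47 [x1,x2,x3,x4=0101]: 00000000  (ones: 0)
  rows 48-55 [x1,x2,x3,x4=0110]: 00000000  (ones: 0)
  rows 56-63 [x1,x2,x3,x4=0111]: 00000000  (ones: 0)
  rows 64-71 [x1,x2,x3,x4=1000]: 11111111  (ones: 8)
  rows 72-79 [x1,x2,x3,x4=1001]: 00000000  (ones: 0)
  rows 80-87 [x1,x2,x3,x4=1010]: 00000000  (ones: 0)
  rows 88-95 [x1,x2,x3,x4=1011]: 00000000  (ones: 0)
  rows 96-103 [x1,x2,x3,x4=1100]: 11111111  (ones: 8)
  rows 104-111 [x1,x2,x3,x4=1101]: 00000000  (ones: 0)
  rows 112-119 [x1,x2,x3,x4=1110]: 00000000  (ones: 0)
  rows 120-127 [x1,x2,x3,x4=1111]: 00000000  (ones: 0)
Count of 1-rows = 8+0+0+0+8+0+0+0+8+0+0+0+8+0+0+0 = 32

32


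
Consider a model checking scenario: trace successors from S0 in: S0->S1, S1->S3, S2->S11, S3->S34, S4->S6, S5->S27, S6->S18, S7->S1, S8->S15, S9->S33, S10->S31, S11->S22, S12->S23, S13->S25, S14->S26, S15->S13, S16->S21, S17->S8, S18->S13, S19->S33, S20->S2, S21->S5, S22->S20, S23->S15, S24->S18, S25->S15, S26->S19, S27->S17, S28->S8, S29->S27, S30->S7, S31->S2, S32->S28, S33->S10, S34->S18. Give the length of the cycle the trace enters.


Trace from S0 until a state repeats:
  S0 -> S1 -> S3 -> S34 -> S18 -> S13 -> S25 -> S15 -> S13
S13 first seen at step 5, revisited at step 8.
Cycle length = 8 - 5 = 3

3


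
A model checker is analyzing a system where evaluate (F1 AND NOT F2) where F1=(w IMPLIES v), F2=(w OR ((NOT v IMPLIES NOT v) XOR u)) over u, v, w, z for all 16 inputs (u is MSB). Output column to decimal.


F1 = (w IMPLIES v)
F2 = (w OR ((NOT v IMPLIES NOT v) XOR u))
Counterexample to F1=>F2 is where F1=1 and F2=0.
Evaluate each row (bits = u,v,w,z, MSB first):
  row 0 [0000]: F1=1 F2=1 -> F1&~F2 -> 0
  row 1 [0001]: F1=1 F2=1 -> F1&~F2 -> 0
  row 2 [0010]: F1=0 F2=1 -> F1&~F2 -> 0
  row 3 [0011]: F1=0 F2=1 -> F1&~F2 -> 0
  row 4 [0100]: F1=1 F2=1 -> F1&~F2 -> 0
  row 5 [0101]: F1=1 F2=1 -> F1&~F2 -> 0
  row 6 [0110]: F1=1 F2=1 -> F1&~F2 -> 0
  row 7 [0111]: F1=1 F2=1 -> F1&~F2 -> 0
  row 8 [1000]: F1=1 F2=0 -> F1&~F2 -> 1
  row 9 [1001]: F1=1 F2=0 -> F1&~F2 -> 1
  row 10 [1010]: F1=0 F2=1 -> F1&~F2 -> 0
  row 11 [1011]: F1=0 F2=1 -> F1&~F2 -> 0
  row 12 [1100]: F1=1 F2=0 -> F1&~F2 -> 1
  row 13 [1101]: F1=1 F2=0 -> F1&~F2 -> 1
  row 14 [1110]: F1=1 F2=1 -> F1&~F2 -> 0
  row 15 [1111]: F1=1 F2=1 -> F1&~F2 -> 0
Full result column, 4 rows per line (u,v fixed per line; w,z runs 00..11 left to right):
  rows 0-3 [u,v=00]: 0000  = hex 0
  rows 4-7 [u,v=01]: 0000  = hex 0
  rows 8-11 [u,v=10]: 1100  = hex C
  rows 12-15 [u,v=11]: 1100  = hex C
Counterexample vector (row 0 .. row 15) = 0000000011001100
Output column grouped in 4s = 0000 0000 1100 1100 = 0x00CC
Convert to decimal digit by digit (value = value*16 + digit):
  0 -> 0
  0*16 + 0 = 0
  0*16 + 12 (C) = 12
  12*16 + 12 (C) = 204
Decimal = 204

204


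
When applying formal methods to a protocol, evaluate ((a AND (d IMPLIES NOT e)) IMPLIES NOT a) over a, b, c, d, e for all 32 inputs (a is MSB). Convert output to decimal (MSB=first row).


Formula: ((a AND (d IMPLIES NOT e)) IMPLIES NOT a) over a, b, c, d, e (32 rows)
Evaluate each row (bits = a,b,c,d,e, MSB first):
  row 0 [00000]: ((0 AND (0 IMPLIES NOT 0)) IMPLIES NOT 0) -> 1
  row 1 [00001]: ((0 AND (0 IMPLIES NOT 1)) IMPLIES NOT 0) -> 1
  row 2 [00010]: ((0 AND (1 IMPLIES NOT 0)) IMPLIES NOT 0) -> 1
  row 3 [00011]: ((0 AND (1 IMPLIES NOT 1)) IMPLIES NOT 0) -> 1
  row 4 [00100]: ((0 AND (0 IMPLIES NOT 0)) IMPLIES NOT 0) -> 1
  row 5 [00101]: ((0 AND (0 IMPLIES NOT 1)) IMPLIES NOT 0) -> 1
  row 6 [00110]: ((0 AND (1 IMPLIES NOT 0)) IMPLIES NOT 0) -> 1
  row 7 [00111]: ((0 AND (1 IMPLIES NOT 1)) IMPLIES NOT 0) -> 1
  row 8 [01000]: ((0 AND (0 IMPLIES NOT 0)) IMPLIES NOT 0) -> 1
  row 9 [01001]: ((0 AND (0 IMPLIES NOT 1)) IMPLIES NOT 0) -> 1
  row 10 [01010]: ((0 AND (1 IMPLIES NOT 0)) IMPLIES NOT 0) -> 1
  row 11 [01011]: ((0 AND (1 IMPLIES NOT 1)) IMPLIES NOT 0) -> 1
  row 12 [01100]: ((0 AND (0 IMPLIES NOT 0)) IMPLIES NOT 0) -> 1
  row 13 [01101]: ((0 AND (0 IMPLIES NOT 1)) IMPLIES NOT 0) -> 1
  row 14 [01110]: ((0 AND (1 IMPLIES NOT 0)) IMPLIES NOT 0) -> 1
  row 15 [01111]: ((0 AND (1 IMPLIES NOT 1)) IMPLIES NOT 0) -> 1
  row 16 [10000]: ((1 AND (0 IMPLIES NOT 0)) IMPLIES NOT 1) -> 0
  row 17 [10001]: ((1 AND (0 IMPLIES NOT 1)) IMPLIES NOT 1) -> 0
  row 18 [10010]: ((1 AND (1 IMPLIES NOT 0)) IMPLIES NOT 1) -> 0
  row 19 [10011]: ((1 AND (1 IMPLIES NOT 1)) IMPLIES NOT 1) -> 1
  row 20 [10100]: ((1 AND (0 IMPLIES NOT 0)) IMPLIES NOT 1) -> 0
  row 21 [10101]: ((1 AND (0 IMPLIES NOT 1)) IMPLIES NOT 1) -> 0
  row 22 [10110]: ((1 AND (1 IMPLIES NOT 0)) IMPLIES NOT 1) -> 0
  row 23 [10111]: ((1 AND (1 IMPLIES NOT 1)) IMPLIES NOT 1) -> 1
  row 24 [11000]: ((1 AND (0 IMPLIES NOT 0)) IMPLIES NOT 1) -> 0
  row 25 [11001]: ((1 AND (0 IMPLIES NOT 1)) IMPLIES NOT 1) -> 0
  row 26 [11010]: ((1 AND (1 IMPLIES NOT 0)) IMPLIES NOT 1) -> 0
  row 27 [11011]: ((1 AND (1 IMPLIES NOT 1)) IMPLIES NOT 1) -> 1
  row 28 [11100]: ((1 AND (0 IMPLIES NOT 0)) IMPLIES NOT 1) -> 0
  row 29 [11101]: ((1 AND (0 IMPLIES NOT 1)) IMPLIES NOT 1) -> 0
  row 30 [11110]: ((1 AND (1 IMPLIES NOT 0)) IMPLIES NOT 1) -> 0
  row 31 [11111]: ((1 AND (1 IMPLIES NOT 1)) IMPLIES NOT 1) -> 1
Full result column, 4 rows per line (a,b,c fixed per line; d,e runs 00..11 left to right):
  rows 0-3 [a,b,c=000]: 1111  = hex F
  rows 4-7 [a,b,c=001]: 1111  = hex F
  rows 8-11 [a,b,c=010]: 1111  = hex F
  rows 12-15 [a,b,c=011]: 1111  = hex F
  rows 16-19 [a,b,c=100]: 0001  = hex 1
  rows 20-23 [a,b,c=101]: 0001  = hex 1
  rows 24-27 [a,b,c=110]: 0001  = hex 1
  rows 28-31 [a,b,c=111]: 0001  = hex 1
Output column (row 0 .. row 31) = 11111111111111110001000100010001
Output column grouped in 4s = 1111 1111 1111 1111 0001 0001 0001 0001 = 0xFFFF1111
Convert to decimal digit by digit (value = value*16 + digit):
  F -> 15
  15*16 + 15 (F) = 255
  255*16 + 15 (F) = 4095
  4095*16 + 15 (F) = 65535
  65535*16 + 1 = 1048561
  1048561*16 + 1 = 16776977
  16776977*16 + 1 = 268431633
  268431633*16 + 1 = 4294906129
Decimal = 4294906129

4294906129


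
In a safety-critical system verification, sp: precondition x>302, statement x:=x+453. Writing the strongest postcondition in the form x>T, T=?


Formula: sp(P, x:=E) = exists old_x. (x = E[old_x/x]) AND P[old_x/x] (old_x is the value of x before the assignment; eliminate old_x by solving x = E[old_x/x] for old_x)
Step 1: Precondition P: x>302, i.e. old_x > 302
Step 2: Assignment gives x = old_x + 453, so old_x = x - 453
Step 3: Substitute into P: x - 453 > 302
Step 4: Simplify: x > 302+453 = 755

755


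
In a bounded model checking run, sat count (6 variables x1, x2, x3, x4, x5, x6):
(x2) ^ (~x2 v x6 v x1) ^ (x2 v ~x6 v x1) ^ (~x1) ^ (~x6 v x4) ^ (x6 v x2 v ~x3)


CNF with 6 clauses over 6 vars (64 assignments).
An assignment satisfies CNF iff every clause has >=1 true literal.
Check each row (bits = x1,x2,x3,x4,x5,x6; clause T/F shown):
  row 0 [000000]: clauses=FTTTTT -> 0
  row 1 [000001]: clauses=FTFTFT -> 0
  row 2 [000010]: clauses=FTTTTT -> 0
  row 3 [000011]: clauses=FTFTFT -> 0
  row 4 [000100]: clauses=FTTTTT -> 0
  (every remaining row is evaluated the same way; all 64 results are listed next)
Full result column, 8 rows per line (x1,x2,x3 fixed per line; x4,x5,x6 runs 000..111 left to right):
  rows 0-7 [x1,x2,x3=000]: 00000000  (ones: 0)
  rows 8-15 [x1,x2,x3=001]: 00000000  (ones: 0)
  rows 16-23 [x1,x2,x3=010]: 00000101  (ones: 2)
  rows 24-31 [x1,x2,x3=011]: 00000101  (ones: 2)
  rows 32-39 [x1,x2,x3=100]: 00000000  (ones: 0)
  rows 40-47 [x1,x2,x3=101]: 00000000  (ones: 0)
  rows 48-55 [x1,x2,x3=110]: 00000000  (ones: 0)
  rows 56-63 [x1,x2,x3=111]: 00000000  (ones: 0)
Satisfying assignments = 0+0+2+2+0+0+0+0 = 4

4


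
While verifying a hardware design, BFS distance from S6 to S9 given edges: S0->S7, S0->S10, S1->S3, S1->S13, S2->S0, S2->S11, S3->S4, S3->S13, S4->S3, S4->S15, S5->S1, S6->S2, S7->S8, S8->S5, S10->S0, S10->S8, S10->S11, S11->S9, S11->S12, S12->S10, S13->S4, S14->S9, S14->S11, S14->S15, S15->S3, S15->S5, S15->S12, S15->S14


BFS layer-by-layer from S6:
  dist 0: {S6}
  dist 1: {S2}
  dist 2: {S0, S11}
  dist 3: {S7, S9, S10, S12}
  -> S9 reached at distance 3
Shortest path length = 3

3


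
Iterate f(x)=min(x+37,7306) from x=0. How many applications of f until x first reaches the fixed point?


Step 1: x=0, cap=7306, increment=37
Step 2: x grows by 37 each step until capped at 7306; fixed point is x=7306
Step 3: iterations = ceil(7306/37) = 198

198


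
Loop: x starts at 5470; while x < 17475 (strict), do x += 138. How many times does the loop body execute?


Step 1: x goes from 5470 toward 17475 by 138; the body runs while x<17475, so iterations = ceil((bound-start)/step)
Step 2: Distance=12005
Step 3: ceil(12005/138)=87

87


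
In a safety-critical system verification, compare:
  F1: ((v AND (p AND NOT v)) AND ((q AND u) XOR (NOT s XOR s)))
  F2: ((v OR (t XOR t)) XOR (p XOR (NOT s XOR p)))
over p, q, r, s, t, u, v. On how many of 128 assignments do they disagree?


F1 = ((v AND (p AND NOT v)) AND ((q AND u) XOR (NOT s XOR s)))
F2 = ((v OR (t XOR t)) XOR (p XOR (NOT s XOR p)))
Evaluate both on each of 128 rows (bits = p,q,r,s,t,u,v):
  row 0 [0000000]: F1=0 F2=1 (differ) -> 1
  row 1 [0000001]: F1=0 F2=0 -> 0
  row 2 [0000010]: F1=0 F2=1 (differ) -> 1
  row 3 [0000011]: F1=0 F2=0 -> 0
  row 4 [0000100]: F1=0 F2=1 (differ) -> 1
  (every remaining row is evaluated the same way; all 128 results are listed next)
Full result column, 8 rows per line (p,q,r,s fixed per line; t,u,v runs 000..111 left to right):
  rows 0-7 [p,q,r,s=0000]: 10101010  (ones: 4)
  rows 8-15 [p,q,r,s=0001]: 01010101  (ones: 4)
  rows 16-23 [p,q,r,s=0010]: 10101010  (ones: 4)
  rows 24-31 [p,q,r,s=0011]: 01010101  (ones: 4)
  rows 32-39 [p,q,r,s=0100]: 10101010  (ones: 4)
  rows 40-47 [p,q,r,s=0101]: 01010101  (ones: 4)
  rows 48-55 [p,q,r,s=0110]: 10101010  (ones: 4)
  rows 56-63 [p,q,r,s=0111]: 01010101  (ones: 4)
  rows 64-71 [p,q,r,s=1000]: 10101010  (ones: 4)
  rows 72-79 [p,q,r,s=1001]: 01010101  (ones: 4)
  rows 80-87 [p,q,r,s=1010]: 10101010  (ones: 4)
  rows 88-95 [p,q,r,s=1011]: 01010101  (ones: 4)
  rows 96-103 [p,q,r,s=1100]: 10101010  (ones: 4)
  rows 104-111 [p,q,r,s=1101]: 01010101  (ones: 4)
  rows 112-119 [p,q,r,s=1110]: 10101010  (ones: 4)
  rows 120-127 [p,q,r,s=1111]: 01010101  (ones: 4)
Disagreements = 4+4+4+4+4+4+4+4+4+4+4+4+4+4+4+4 = 64

64


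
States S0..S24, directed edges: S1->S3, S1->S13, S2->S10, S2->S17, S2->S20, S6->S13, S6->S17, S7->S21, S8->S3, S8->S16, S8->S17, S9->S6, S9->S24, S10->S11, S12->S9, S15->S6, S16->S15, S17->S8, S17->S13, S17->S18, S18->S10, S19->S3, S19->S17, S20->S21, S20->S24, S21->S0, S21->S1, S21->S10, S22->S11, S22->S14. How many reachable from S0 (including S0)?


BFS from S0:
  layer 0: {S0}
Reachable set: {S0}
Count = 1

1


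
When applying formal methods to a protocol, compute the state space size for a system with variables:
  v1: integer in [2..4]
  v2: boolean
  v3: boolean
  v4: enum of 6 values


State space = product of domain sizes of all variables.
Domain sizes:
  v1 (integer in [2..4]): 3
  v2 (boolean): 2
  v3 (boolean): 2
  v4 (enum of 6 values): 6
Product = 3 * 2 * 2 * 6 = 72

72


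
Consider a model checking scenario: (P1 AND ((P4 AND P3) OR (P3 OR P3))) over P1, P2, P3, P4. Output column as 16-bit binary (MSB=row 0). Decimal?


Formula: (P1 AND ((P4 AND P3) OR (P3 OR P3))) over P1, P2, P3, P4 (16 rows)
Evaluate each row (bits = P1,P2,P3,P4, MSB first):
  row 0 [0000]: (0 AND ((0 AND 0) OR (0 OR 0))) -> 0
  row 1 [0001]: (0 AND ((1 AND 0) OR (0 OR 0))) -> 0
  row 2 [0010]: (0 AND ((0 AND 1) OR (1 OR 1))) -> 0
  row 3 [0011]: (0 AND ((1 AND 1) OR (1 OR 1))) -> 0
  row 4 [0100]: (0 AND ((0 AND 0) OR (0 OR 0))) -> 0
  row 5 [0101]: (0 AND ((1 AND 0) OR (0 OR 0))) -> 0
  row 6 [0110]: (0 AND ((0 AND 1) OR (1 OR 1))) -> 0
  row 7 [0111]: (0 AND ((1 AND 1) OR (1 OR 1))) -> 0
  row 8 [1000]: (1 AND ((0 AND 0) OR (0 OR 0))) -> 0
  row 9 [1001]: (1 AND ((1 AND 0) OR (0 OR 0))) -> 0
  row 10 [1010]: (1 AND ((0 AND 1) OR (1 OR 1))) -> 1
  row 11 [1011]: (1 AND ((1 AND 1) OR (1 OR 1))) -> 1
  row 12 [1100]: (1 AND ((0 AND 0) OR (0 OR 0))) -> 0
  row 13 [1101]: (1 AND ((1 AND 0) OR (0 OR 0))) -> 0
  row 14 [1110]: (1 AND ((0 AND 1) OR (1 OR 1))) -> 1
  row 15 [1111]: (1 AND ((1 AND 1) OR (1 OR 1))) -> 1
Full result column, 4 rows per line (P1,P2 fixed per line; P3,P4 runs 00..11 left to right):
  rows 0-3 [P1,P2=00]: 0000  = hex 0
  rows 4-7 [P1,P2=01]: 0000  = hex 0
  rows 8-11 [P1,P2=10]: 0011  = hex 3
  rows 12-15 [P1,P2=11]: 0011  = hex 3
Output column (row 0 .. row 15) = 0000000000110011
Output column grouped in 4s = 0000 0000 0011 0011 = 0x0033
Convert to decimal digit by digit (value = value*16 + digit):
  0 -> 0
  0*16 + 0 = 0
  0*16 + 3 = 3
  3*16 + 3 = 51
Decimal = 51

51


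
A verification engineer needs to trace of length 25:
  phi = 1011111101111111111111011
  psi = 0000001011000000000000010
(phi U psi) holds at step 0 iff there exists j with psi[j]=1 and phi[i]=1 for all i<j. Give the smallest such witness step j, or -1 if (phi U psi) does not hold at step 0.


(phi U psi) at 0: need smallest j with psi[j]=1 and phi[i]=1 for all i in [0,j).
Scan from step 0:
  step 0: phi=1, psi=0 -> continue
  step 1: phi=0 -> phi-prefix broken from here
  step 6: psi=1 but phi already failed -> not a witness
  step 8: psi=1 but phi already failed -> not a witness
  step 9: psi=1 but phi already failed -> not a witness
  step 23: psi=1 but phi already failed -> not a witness
  end of trace: no witness -> -1
Witness step = -1

-1


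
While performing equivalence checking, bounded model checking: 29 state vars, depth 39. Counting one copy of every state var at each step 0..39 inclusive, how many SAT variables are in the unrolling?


BMC unrolls to depth k, creating one copy of each state var for steps 0..k.
Step count = 39 + 1 = 40 (steps 0 through 39)
Vars per step = 29
Total = 29 * 40 = 1160

1160


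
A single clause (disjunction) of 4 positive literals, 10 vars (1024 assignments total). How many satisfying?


Step 1: Total=2^10=1024
Step 2: Unsat when all 4 false: 2^6=64
Step 3: Sat=1024-64=960

960


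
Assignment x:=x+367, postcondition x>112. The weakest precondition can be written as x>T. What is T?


Formula: wp(x:=E, P) = P[E/x] (substitute E for x in postcondition)
Step 1: Postcondition: x>112
Step 2: Substitute x+367 for x: x+367>112
Step 3: Solve for x: x > 112-367 = -255

-255


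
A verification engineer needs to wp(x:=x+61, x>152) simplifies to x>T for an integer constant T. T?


Formula: wp(x:=E, P) = P[E/x] (substitute E for x in postcondition)
Step 1: Postcondition: x>152
Step 2: Substitute x+61 for x: x+61>152
Step 3: Solve for x: x > 152-61 = 91

91


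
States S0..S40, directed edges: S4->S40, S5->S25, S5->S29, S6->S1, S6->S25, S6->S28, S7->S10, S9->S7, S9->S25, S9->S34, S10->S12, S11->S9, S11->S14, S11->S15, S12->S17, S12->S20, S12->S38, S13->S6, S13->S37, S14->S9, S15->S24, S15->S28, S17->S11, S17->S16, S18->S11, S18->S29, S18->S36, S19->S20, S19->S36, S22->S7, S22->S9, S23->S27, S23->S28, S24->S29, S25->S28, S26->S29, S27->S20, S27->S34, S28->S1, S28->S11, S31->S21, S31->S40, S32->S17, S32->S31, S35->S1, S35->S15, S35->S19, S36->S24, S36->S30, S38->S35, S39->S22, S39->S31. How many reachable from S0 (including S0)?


BFS from S0:
  layer 0: {S0}
Reachable set: {S0}
Count = 1

1


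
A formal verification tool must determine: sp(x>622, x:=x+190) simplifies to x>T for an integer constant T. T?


Formula: sp(P, x:=E) = exists old_x. (x = E[old_x/x]) AND P[old_x/x] (old_x is the value of x before the assignment; eliminate old_x by solving x = E[old_x/x] for old_x)
Step 1: Precondition P: x>622, i.e. old_x > 622
Step 2: Assignment gives x = old_x + 190, so old_x = x - 190
Step 3: Substitute into P: x - 190 > 622
Step 4: Simplify: x > 622+190 = 812

812


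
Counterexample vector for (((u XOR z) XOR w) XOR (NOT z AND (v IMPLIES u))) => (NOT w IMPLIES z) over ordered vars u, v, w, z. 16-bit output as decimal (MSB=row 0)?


F1 = (((u XOR z) XOR w) XOR (NOT z AND (v IMPLIES u)))
F2 = (NOT w IMPLIES z)
Counterexample to F1=>F2 is where F1=1 and F2=0.
Evaluate each row (bits = u,v,w,z, MSB first):
  row 0 [0000]: F1=1 F2=0 -> F1&~F2 -> 1
  row 1 [0001]: F1=1 F2=1 -> F1&~F2 -> 0
  row 2 [0010]: F1=0 F2=1 -> F1&~F2 -> 0
  row 3 [0011]: F1=0 F2=1 -> F1&~F2 -> 0
  row 4 [0100]: F1=0 F2=0 -> F1&~F2 -> 0
  row 5 [0101]: F1=1 F2=1 -> F1&~F2 -> 0
  row 6 [0110]: F1=1 F2=1 -> F1&~F2 -> 0
  row 7 [0111]: F1=0 F2=1 -> F1&~F2 -> 0
  row 8 [1000]: F1=0 F2=0 -> F1&~F2 -> 0
  row 9 [1001]: F1=0 F2=1 -> F1&~F2 -> 0
  row 10 [1010]: F1=1 F2=1 -> F1&~F2 -> 0
  row 11 [1011]: F1=1 F2=1 -> F1&~F2 -> 0
  row 12 [1100]: F1=0 F2=0 -> F1&~F2 -> 0
  row 13 [1101]: F1=0 F2=1 -> F1&~F2 -> 0
  row 14 [1110]: F1=1 F2=1 -> F1&~F2 -> 0
  row 15 [1111]: F1=1 F2=1 -> F1&~F2 -> 0
Full result column, 4 rows per line (u,v fixed per line; w,z runs 00..11 left to right):
  rows 0-3 [u,v=00]: 1000  = hex 8
  rows 4-7 [u,v=01]: 0000  = hex 0
  rows 8-11 [u,v=10]: 0000  = hex 0
  rows 12-15 [u,v=11]: 0000  = hex 0
Counterexample vector (row 0 .. row 15) = 1000000000000000
Output column grouped in 4s = 1000 0000 0000 0000 = 0x8000
Convert to decimal digit by digit (value = value*16 + digit):
  8 -> 8
  8*16 + 0 = 128
  128*16 + 0 = 2048
  2048*16 + 0 = 32768
Decimal = 32768

32768


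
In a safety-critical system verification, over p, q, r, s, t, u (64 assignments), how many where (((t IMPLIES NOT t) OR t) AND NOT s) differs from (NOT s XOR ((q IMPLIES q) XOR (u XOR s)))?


F1 = (((t IMPLIES NOT t) OR t) AND NOT s)
F2 = (NOT s XOR ((q IMPLIES q) XOR (u XOR s)))
Evaluate both on each of 64 rows (bits = p,q,r,s,t,u):
  row 0 [000000]: F1=1 F2=0 (differ) -> 1
  row 1 [000001]: F1=1 F2=1 -> 0
  row 2 [000010]: F1=1 F2=0 (differ) -> 1
  row 3 [000011]: F1=1 F2=1 -> 0
  row 4 [000100]: F1=0 F2=0 -> 0
  (every remaining row is evaluated the same way; all 64 results are listed next)
Full result column, 8 rows per line (p,q,r fixed per line; s,t,u runs 000..111 left to right):
  rows 0-7 [p,q,r=000]: 10100101  (ones: 4)
  rows 8-15 [p,q,r=001]: 10100101  (ones: 4)
  rows 16-23 [p,q,r=010]: 10100101  (ones: 4)
  rows 24-31 [p,q,r=011]: 10100101  (ones: 4)
  rows 32-39 [p,q,r=100]: 10100101  (ones: 4)
  rows 40-47 [p,q,r=101]: 10100101  (ones: 4)
  rows 48-55 [p,q,r=110]: 10100101  (ones: 4)
  rows 56-63 [p,q,r=111]: 10100101  (ones: 4)
Disagreements = 4+4+4+4+4+4+4+4 = 32

32


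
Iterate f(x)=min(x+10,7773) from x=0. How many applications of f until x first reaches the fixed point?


Step 1: x=0, cap=7773, increment=10
Step 2: x grows by 10 each step until capped at 7773; fixed point is x=7773
Step 3: iterations = ceil(7773/10) = 778

778


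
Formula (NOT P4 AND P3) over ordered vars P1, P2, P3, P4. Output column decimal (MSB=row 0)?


Formula: (NOT P4 AND P3) over P1, P2, P3, P4 (16 rows)
Evaluate each row (bits = P1,P2,P3,P4, MSB first):
  row 0 [0000]: (NOT 0 AND 0) -> 0
  row 1 [0001]: (NOT 1 AND 0) -> 0
  row 2 [0010]: (NOT 0 AND 1) -> 1
  row 3 [0011]: (NOT 1 AND 1) -> 0
  row 4 [0100]: (NOT 0 AND 0) -> 0
  row 5 [0101]: (NOT 1 AND 0) -> 0
  row 6 [0110]: (NOT 0 AND 1) -> 1
  row 7 [0111]: (NOT 1 AND 1) -> 0
  row 8 [1000]: (NOT 0 AND 0) -> 0
  row 9 [1001]: (NOT 1 AND 0) -> 0
  row 10 [1010]: (NOT 0 AND 1) -> 1
  row 11 [1011]: (NOT 1 AND 1) -> 0
  row 12 [1100]: (NOT 0 AND 0) -> 0
  row 13 [1101]: (NOT 1 AND 0) -> 0
  row 14 [1110]: (NOT 0 AND 1) -> 1
  row 15 [1111]: (NOT 1 AND 1) -> 0
Full result column, 4 rows per line (P1,P2 fixed per line; P3,P4 runs 00..11 left to right):
  rows 0-3 [P1,P2=00]: 0010  = hex 2
  rows 4-7 [P1,P2=01]: 0010  = hex 2
  rows 8-11 [P1,P2=10]: 0010  = hex 2
  rows 12-15 [P1,P2=11]: 0010  = hex 2
Output column (row 0 .. row 15) = 0010001000100010
Output column grouped in 4s = 0010 0010 0010 0010 = 0x2222
Convert to decimal digit by digit (value = value*16 + digit):
  2 -> 2
  2*16 + 2 = 34
  34*16 + 2 = 546
  546*16 + 2 = 8738
Decimal = 8738

8738


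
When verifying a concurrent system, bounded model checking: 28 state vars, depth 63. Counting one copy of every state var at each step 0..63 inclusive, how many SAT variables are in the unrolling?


BMC unrolls to depth k, creating one copy of each state var for steps 0..k.
Step count = 63 + 1 = 64 (steps 0 through 63)
Vars per step = 28
Total = 28 * 64 = 1792

1792


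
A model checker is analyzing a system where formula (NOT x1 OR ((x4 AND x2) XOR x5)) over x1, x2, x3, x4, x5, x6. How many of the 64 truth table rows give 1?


Formula: (NOT x1 OR ((x4 AND x2) XOR x5)) over 6 vars (64 rows)
Evaluate each row (x1, x2, x3, x4, x5, x6 as bits, MSB first):
  row 0 [000000]: (NOT 0 OR ((0 AND 0) XOR 0)) -> 1
  row 1 [000001]: (NOT 0 OR ((0 AND 0) XOR 0)) -> 1
  row 2 [000010]: (NOT 0 OR ((0 AND 0) XOR 1)) -> 1
  row 3 [000011]: (NOT 0 OR ((0 AND 0) XOR 1)) -> 1
  row 4 [000100]: (NOT 0 OR ((1 AND 0) XOR 0)) -> 1
  (every remaining row is evaluated the same way; all 64 results are listed next)
Full result column, 8 rows per line (x1,x2,x3 fixed per line; x4,x5,x6 runs 000..111 left to right):
  rows 0-7 [x1,x2,x3=000]: 11111111  (ones: 8)
  rows 8-15 [x1,x2,x3=001]: 11111111  (ones: 8)
  rows 16-23 [x1,x2,x3=010]: 11111111  (ones: 8)
  rows 24-31 [x1,x2,x3=011]: 11111111  (ones: 8)
  rows 32-39 [x1,x2,x3=100]: 00110011  (ones: 4)
  rows 40-47 [x1,x2,x3=101]: 00110011  (ones: 4)
  rows 48-55 [x1,x2,x3=110]: 00111100  (ones: 4)
  rows 56-63 [x1,x2,x3=111]: 00111100  (ones: 4)
Count of 1-rows = 8+8+8+8+4+4+4+4 = 48

48


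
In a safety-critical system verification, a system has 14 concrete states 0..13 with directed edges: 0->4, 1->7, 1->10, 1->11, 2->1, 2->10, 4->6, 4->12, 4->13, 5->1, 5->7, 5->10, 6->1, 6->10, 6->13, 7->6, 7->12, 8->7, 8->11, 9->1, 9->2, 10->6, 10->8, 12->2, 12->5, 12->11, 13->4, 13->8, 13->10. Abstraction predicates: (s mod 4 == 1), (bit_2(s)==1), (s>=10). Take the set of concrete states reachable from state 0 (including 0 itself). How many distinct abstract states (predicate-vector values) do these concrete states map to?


BFS from 0:
Concrete reachable: {0, 1, 2, 4, 5, 6, 7, 8, 10, 11, 12, 13}
Abstract via predicates (s mod 4 == 1), (bit_2(s)==1), (s>=10):
  (0,0,0) <- {0, 2, 8}
  (0,0,1) <- {10, 11}
  (0,1,0) <- {4, 6, 7}
  (0,1,1) <- {12}
  (1,0,0) <- {1}
  (1,1,0) <- {5}
  (1,1,1) <- {13}
Distinct abstract states = 7

7


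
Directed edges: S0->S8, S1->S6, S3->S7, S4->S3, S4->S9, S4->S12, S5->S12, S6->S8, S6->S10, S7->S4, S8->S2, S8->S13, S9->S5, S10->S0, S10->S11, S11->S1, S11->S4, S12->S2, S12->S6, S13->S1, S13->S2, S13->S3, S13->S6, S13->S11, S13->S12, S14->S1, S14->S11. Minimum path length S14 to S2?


BFS layer-by-layer from S14:
  dist 0: {S14}
  dist 1: {S1, S11}
  dist 2: {S4, S6}
  dist 3: {S3, S8, S9, S10, S12}
  dist 4: {S0, S2, S5, S7, S13}
  -> S2 reached at distance 4
Shortest path length = 4

4


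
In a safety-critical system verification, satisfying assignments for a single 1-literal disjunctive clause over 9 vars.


Step 1: Total=2^9=512
Step 2: Unsat when all 1 false: 2^8=256
Step 3: Sat=512-256=256

256


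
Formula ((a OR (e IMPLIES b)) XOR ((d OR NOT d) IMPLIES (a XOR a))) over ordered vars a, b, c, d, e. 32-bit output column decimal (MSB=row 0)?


Formula: ((a OR (e IMPLIES b)) XOR ((d OR NOT d) IMPLIES (a XOR a))) over a, b, c, d, e (32 rows)
Evaluate each row (bits = a,b,c,d,e, MSB first):
  row 0 [00000]: ((0 OR (0 IMPLIES 0)) XOR ((0 OR NOT 0) IMPLIES (0 XOR 0))) -> 1
  row 1 [00001]: ((0 OR (1 IMPLIES 0)) XOR ((0 OR NOT 0) IMPLIES (0 XOR 0))) -> 0
  row 2 [00010]: ((0 OR (0 IMPLIES 0)) XOR ((1 OR NOT 1) IMPLIES (0 XOR 0))) -> 1
  row 3 [00011]: ((0 OR (1 IMPLIES 0)) XOR ((1 OR NOT 1) IMPLIES (0 XOR 0))) -> 0
  row 4 [00100]: ((0 OR (0 IMPLIES 0)) XOR ((0 OR NOT 0) IMPLIES (0 XOR 0))) -> 1
  row 5 [00101]: ((0 OR (1 IMPLIES 0)) XOR ((0 OR NOT 0) IMPLIES (0 XOR 0))) -> 0
  row 6 [00110]: ((0 OR (0 IMPLIES 0)) XOR ((1 OR NOT 1) IMPLIES (0 XOR 0))) -> 1
  row 7 [00111]: ((0 OR (1 IMPLIES 0)) XOR ((1 OR NOT 1) IMPLIES (0 XOR 0))) -> 0
  row 8 [01000]: ((0 OR (0 IMPLIES 1)) XOR ((0 OR NOT 0) IMPLIES (0 XOR 0))) -> 1
  row 9 [01001]: ((0 OR (1 IMPLIES 1)) XOR ((0 OR NOT 0) IMPLIES (0 XOR 0))) -> 1
  row 10 [01010]: ((0 OR (0 IMPLIES 1)) XOR ((1 OR NOT 1) IMPLIES (0 XOR 0))) -> 1
  row 11 [01011]: ((0 OR (1 IMPLIES 1)) XOR ((1 OR NOT 1) IMPLIES (0 XOR 0))) -> 1
  row 12 [01100]: ((0 OR (0 IMPLIES 1)) XOR ((0 OR NOT 0) IMPLIES (0 XOR 0))) -> 1
  row 13 [01101]: ((0 OR (1 IMPLIES 1)) XOR ((0 OR NOT 0) IMPLIES (0 XOR 0))) -> 1
  row 14 [01110]: ((0 OR (0 IMPLIES 1)) XOR ((1 OR NOT 1) IMPLIES (0 XOR 0))) -> 1
  row 15 [01111]: ((0 OR (1 IMPLIES 1)) XOR ((1 OR NOT 1) IMPLIES (0 XOR 0))) -> 1
  row 16 [10000]: ((1 OR (0 IMPLIES 0)) XOR ((0 OR NOT 0) IMPLIES (1 XOR 1))) -> 1
  row 17 [10001]: ((1 OR (1 IMPLIES 0)) XOR ((0 OR NOT 0) IMPLIES (1 XOR 1))) -> 1
  row 18 [10010]: ((1 OR (0 IMPLIES 0)) XOR ((1 OR NOT 1) IMPLIES (1 XOR 1))) -> 1
  row 19 [10011]: ((1 OR (1 IMPLIES 0)) XOR ((1 OR NOT 1) IMPLIES (1 XOR 1))) -> 1
  row 20 [10100]: ((1 OR (0 IMPLIES 0)) XOR ((0 OR NOT 0) IMPLIES (1 XOR 1))) -> 1
  row 21 [10101]: ((1 OR (1 IMPLIES 0)) XOR ((0 OR NOT 0) IMPLIES (1 XOR 1))) -> 1
  row 22 [10110]: ((1 OR (0 IMPLIES 0)) XOR ((1 OR NOT 1) IMPLIES (1 XOR 1))) -> 1
  row 23 [10111]: ((1 OR (1 IMPLIES 0)) XOR ((1 OR NOT 1) IMPLIES (1 XOR 1))) -> 1
  row 24 [11000]: ((1 OR (0 IMPLIES 1)) XOR ((0 OR NOT 0) IMPLIES (1 XOR 1))) -> 1
  row 25 [11001]: ((1 OR (1 IMPLIES 1)) XOR ((0 OR NOT 0) IMPLIES (1 XOR 1))) -> 1
  row 26 [11010]: ((1 OR (0 IMPLIES 1)) XOR ((1 OR NOT 1) IMPLIES (1 XOR 1))) -> 1
  row 27 [11011]: ((1 OR (1 IMPLIES 1)) XOR ((1 OR NOT 1) IMPLIES (1 XOR 1))) -> 1
  row 28 [11100]: ((1 OR (0 IMPLIES 1)) XOR ((0 OR NOT 0) IMPLIES (1 XOR 1))) -> 1
  row 29 [11101]: ((1 OR (1 IMPLIES 1)) XOR ((0 OR NOT 0) IMPLIES (1 XOR 1))) -> 1
  row 30 [11110]: ((1 OR (0 IMPLIES 1)) XOR ((1 OR NOT 1) IMPLIES (1 XOR 1))) -> 1
  row 31 [11111]: ((1 OR (1 IMPLIES 1)) XOR ((1 OR NOT 1) IMPLIES (1 XOR 1))) -> 1
Full result column, 4 rows per line (a,b,c fixed per line; d,e runs 00..11 left to right):
  rows 0-3 [a,b,c=000]: 1010  = hex A
  rows 4-7 [a,b,c=001]: 1010  = hex A
  rows 8-11 [a,b,c=010]: 1111  = hex F
  rows 12-15 [a,b,c=011]: 1111  = hex F
  rows 16-19 [a,b,c=100]: 1111  = hex F
  rows 20-23 [a,b,c=101]: 1111  = hex F
  rows 24-27 [a,b,c=110]: 1111  = hex F
  rows 28-31 [a,b,c=111]: 1111  = hex F
Output column (row 0 .. row 31) = 10101010111111111111111111111111
Output column grouped in 4s = 1010 1010 1111 1111 1111 1111 1111 1111 = 0xAAFFFFFF
Convert to decimal digit by digit (value = value*16 + digit):
  A -> 10
  10*16 + 10 (A) = 170
  170*16 + 15 (F) = 2735
  2735*16 + 15 (F) = 43775
  43775*16 + 15 (F) = 700415
  700415*16 + 15 (F) = 11206655
  11206655*16 + 15 (F) = 179306495
  179306495*16 + 15 (F) = 2868903935
Decimal = 2868903935

2868903935


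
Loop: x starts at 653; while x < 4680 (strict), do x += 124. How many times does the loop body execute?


Step 1: x goes from 653 toward 4680 by 124; the body runs while x<4680, so iterations = ceil((bound-start)/step)
Step 2: Distance=4027
Step 3: ceil(4027/124)=33

33


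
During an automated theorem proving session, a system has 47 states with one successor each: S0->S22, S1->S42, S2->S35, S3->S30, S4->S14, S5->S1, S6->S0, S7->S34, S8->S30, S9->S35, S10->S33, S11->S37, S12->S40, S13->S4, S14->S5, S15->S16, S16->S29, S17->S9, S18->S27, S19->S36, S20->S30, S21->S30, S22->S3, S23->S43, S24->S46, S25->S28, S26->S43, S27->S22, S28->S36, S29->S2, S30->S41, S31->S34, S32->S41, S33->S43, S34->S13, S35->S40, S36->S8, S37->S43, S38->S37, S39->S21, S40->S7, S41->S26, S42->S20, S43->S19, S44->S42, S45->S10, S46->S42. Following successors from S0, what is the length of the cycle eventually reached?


Trace from S0 until a state repeats:
  S0 -> S22 -> S3 -> S30 -> S41 -> S26 -> S43 -> S19 -> S36 -> S8 -> S30
S30 first seen at step 3, revisited at step 10.
Cycle length = 10 - 3 = 7

7


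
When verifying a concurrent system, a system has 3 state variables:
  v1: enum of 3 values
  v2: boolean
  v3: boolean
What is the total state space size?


State space = product of domain sizes of all variables.
Domain sizes:
  v1 (enum of 3 values): 3
  v2 (boolean): 2
  v3 (boolean): 2
Product = 3 * 2 * 2 = 12

12


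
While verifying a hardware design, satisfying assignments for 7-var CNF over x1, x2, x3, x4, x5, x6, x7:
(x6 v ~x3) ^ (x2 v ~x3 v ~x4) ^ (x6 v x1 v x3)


CNF with 3 clauses over 7 vars (128 assignments).
An assignment satisfies CNF iff every clause has >=1 true literal.
Check each row (bits = x1,x2,x3,x4,x5,x6,x7; clause T/F shown):
  row 0 [0000000]: clauses=TTF -> 0
  row 1 [0000001]: clauses=TTF -> 0
  row 2 [0000010]: clauses=TTT -> 1
  row 3 [0000011]: clauses=TTT -> 1
  row 4 [0000100]: clauses=TTF -> 0
  (every remaining row is evaluated the same way; all 128 results are listed next)
Full result column, 8 rows per line (x1,x2,x3,x4 fixed per line; x5,x6,x7 runs 000..111 left to right):
  rows 0-7 [x1,x2,x3,x4=0000]: 00110011  (ones: 4)
  rows 8-15 [x1,x2,x3,x4=0001]: 00110011  (ones: 4)
  rows 16-23 [x1,x2,x3,x4=0010]: 00110011  (ones: 4)
  rows 24-31 [x1,x2,x3,x4=0011]: 00000000  (ones: 0)
  rows 32-39 [x1,x2,x3,x4=0100]: 00110011  (ones: 4)
  rows 40-47 [x1,x2,x3,x4=0101]: 00110011  (ones: 4)
  rows 48-55 [x1,x2,x3,x4=0110]: 00110011  (ones: 4)
  rows 56-63 [x1,x2,x3,x4=0111]: 00110011  (ones: 4)
  rows 64-71 [x1,x2,x3,x4=1000]: 11111111  (ones: 8)
  rows 72-79 [x1,x2,x3,x4=1001]: 11111111  (ones: 8)
  rows 80-87 [x1,x2,x3,x4=1010]: 00110011  (ones: 4)
  rows 88-95 [x1,x2,x3,x4=1011]: 00000000  (ones: 0)
  rows 96-103 [x1,x2,x3,x4=1100]: 11111111  (ones: 8)
  rows 104-111 [x1,x2,x3,x4=1101]: 11111111  (ones: 8)
  rows 112-119 [x1,x2,x3,x4=1110]: 00110011  (ones: 4)
  rows 120-127 [x1,x2,x3,x4=1111]: 00110011  (ones: 4)
Satisfying assignments = 4+4+4+0+4+4+4+4+8+8+4+0+8+8+4+4 = 72

72
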